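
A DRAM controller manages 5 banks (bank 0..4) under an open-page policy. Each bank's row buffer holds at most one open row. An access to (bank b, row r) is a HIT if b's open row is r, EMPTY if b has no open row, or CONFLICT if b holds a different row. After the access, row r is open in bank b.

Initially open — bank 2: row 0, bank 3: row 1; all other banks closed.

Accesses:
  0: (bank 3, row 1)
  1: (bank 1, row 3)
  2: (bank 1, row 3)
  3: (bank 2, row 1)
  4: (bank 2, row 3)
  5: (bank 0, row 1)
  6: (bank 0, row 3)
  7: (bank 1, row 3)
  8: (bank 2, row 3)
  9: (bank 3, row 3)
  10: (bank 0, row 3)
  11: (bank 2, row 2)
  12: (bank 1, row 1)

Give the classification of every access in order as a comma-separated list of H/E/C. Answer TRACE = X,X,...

step 0: bank3 1->1 [HIT]
step 1: bank1 None->3 [EMPTY]
step 2: bank1 3->3 [HIT]
step 3: bank2 0->1 [CONFLICT]
step 4: bank2 1->3 [CONFLICT]
step 5: bank0 None->1 [EMPTY]
step 6: bank0 1->3 [CONFLICT]
step 7: bank1 3->3 [HIT]
step 8: bank2 3->3 [HIT]
step 9: bank3 1->3 [CONFLICT]
step 10: bank0 3->3 [HIT]
step 11: bank2 3->2 [CONFLICT]
step 12: bank1 3->1 [CONFLICT]

TRACE = H,E,H,C,C,E,C,H,H,C,H,C,C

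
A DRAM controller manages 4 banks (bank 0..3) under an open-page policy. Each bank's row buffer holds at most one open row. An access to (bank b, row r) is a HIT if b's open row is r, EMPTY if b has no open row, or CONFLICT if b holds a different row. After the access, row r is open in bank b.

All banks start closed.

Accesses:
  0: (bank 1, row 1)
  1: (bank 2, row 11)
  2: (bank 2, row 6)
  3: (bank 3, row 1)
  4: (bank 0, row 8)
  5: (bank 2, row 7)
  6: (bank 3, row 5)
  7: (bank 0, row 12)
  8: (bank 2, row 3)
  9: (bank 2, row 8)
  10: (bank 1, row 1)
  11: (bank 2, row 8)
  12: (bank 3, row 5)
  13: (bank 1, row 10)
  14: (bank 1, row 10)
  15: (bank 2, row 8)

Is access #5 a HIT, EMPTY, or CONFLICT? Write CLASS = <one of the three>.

CLASS = CONFLICT

step 0: bank1 None->1 [EMPTY]
step 1: bank2 None->11 [EMPTY]
step 2: bank2 11->6 [CONFLICT]
step 3: bank3 None->1 [EMPTY]
step 4: bank0 None->8 [EMPTY]
step 5: bank2 6->7 [CONFLICT]
step 6: bank3 1->5 [CONFLICT]
step 7: bank0 8->12 [CONFLICT]
step 8: bank2 7->3 [CONFLICT]
step 9: bank2 3->8 [CONFLICT]
step 10: bank1 1->1 [HIT]
step 11: bank2 8->8 [HIT]
step 12: bank3 5->5 [HIT]
step 13: bank1 1->10 [CONFLICT]
step 14: bank1 10->10 [HIT]
step 15: bank2 8->8 [HIT]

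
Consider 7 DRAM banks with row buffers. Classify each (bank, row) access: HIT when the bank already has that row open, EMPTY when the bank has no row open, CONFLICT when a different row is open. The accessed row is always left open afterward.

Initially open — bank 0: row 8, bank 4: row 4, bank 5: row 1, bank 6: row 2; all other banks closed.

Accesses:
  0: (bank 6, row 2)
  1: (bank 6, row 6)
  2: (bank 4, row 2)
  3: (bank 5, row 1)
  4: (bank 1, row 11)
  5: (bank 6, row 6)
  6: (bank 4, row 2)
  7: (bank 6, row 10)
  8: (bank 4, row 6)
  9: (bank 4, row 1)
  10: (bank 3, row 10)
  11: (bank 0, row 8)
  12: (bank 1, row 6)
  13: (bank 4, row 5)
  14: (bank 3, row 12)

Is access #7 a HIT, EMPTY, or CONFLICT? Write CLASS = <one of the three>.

CLASS = CONFLICT

step 0: bank6 2->2 [HIT]
step 1: bank6 2->6 [CONFLICT]
step 2: bank4 4->2 [CONFLICT]
step 3: bank5 1->1 [HIT]
step 4: bank1 None->11 [EMPTY]
step 5: bank6 6->6 [HIT]
step 6: bank4 2->2 [HIT]
step 7: bank6 6->10 [CONFLICT]
step 8: bank4 2->6 [CONFLICT]
step 9: bank4 6->1 [CONFLICT]
step 10: bank3 None->10 [EMPTY]
step 11: bank0 8->8 [HIT]
step 12: bank1 11->6 [CONFLICT]
step 13: bank4 1->5 [CONFLICT]
step 14: bank3 10->12 [CONFLICT]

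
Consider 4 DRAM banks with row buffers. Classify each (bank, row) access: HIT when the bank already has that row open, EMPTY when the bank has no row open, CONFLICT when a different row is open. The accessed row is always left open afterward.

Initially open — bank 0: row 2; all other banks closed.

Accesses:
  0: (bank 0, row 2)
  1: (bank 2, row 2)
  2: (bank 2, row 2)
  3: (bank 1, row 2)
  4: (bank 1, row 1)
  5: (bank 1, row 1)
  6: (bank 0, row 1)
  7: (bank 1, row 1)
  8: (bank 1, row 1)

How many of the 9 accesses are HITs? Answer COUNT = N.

#0 (0,2) H  (was 2)
#1 (2,2) E
#2 (2,2) H  (was 2)
#3 (1,2) E
#4 (1,1) C  (was 2)
#5 (1,1) H  (was 1)
#6 (0,1) C  (was 2)
#7 (1,1) H  (was 1)
#8 (1,1) H  (was 1)

COUNT = 5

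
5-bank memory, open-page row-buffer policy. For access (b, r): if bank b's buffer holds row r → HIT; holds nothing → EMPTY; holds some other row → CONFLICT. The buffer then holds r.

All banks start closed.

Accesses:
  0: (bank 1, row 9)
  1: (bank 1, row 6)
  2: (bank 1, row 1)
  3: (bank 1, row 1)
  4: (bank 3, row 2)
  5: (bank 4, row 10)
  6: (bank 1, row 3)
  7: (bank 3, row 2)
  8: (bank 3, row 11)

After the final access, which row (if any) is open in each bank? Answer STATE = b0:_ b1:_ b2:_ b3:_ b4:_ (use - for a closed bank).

STATE = b0:- b1:3 b2:- b3:11 b4:10

0: bank 1 row 9 — prev None → EMPTY
1: bank 1 row 6 — prev 9 → CONFLICT
2: bank 1 row 1 — prev 6 → CONFLICT
3: bank 1 row 1 — prev 1 → HIT
4: bank 3 row 2 — prev None → EMPTY
5: bank 4 row 10 — prev None → EMPTY
6: bank 1 row 3 — prev 1 → CONFLICT
7: bank 3 row 2 — prev 2 → HIT
8: bank 3 row 11 — prev 2 → CONFLICT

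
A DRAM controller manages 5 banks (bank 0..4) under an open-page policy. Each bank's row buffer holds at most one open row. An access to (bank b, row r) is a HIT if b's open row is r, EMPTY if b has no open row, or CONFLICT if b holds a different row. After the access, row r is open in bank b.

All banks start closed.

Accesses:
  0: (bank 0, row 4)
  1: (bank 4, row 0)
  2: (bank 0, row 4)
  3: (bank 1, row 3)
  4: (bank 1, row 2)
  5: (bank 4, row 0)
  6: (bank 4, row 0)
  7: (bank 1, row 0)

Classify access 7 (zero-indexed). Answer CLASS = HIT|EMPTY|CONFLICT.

#0 (0,4) E
#1 (4,0) E
#2 (0,4) H  (was 4)
#3 (1,3) E
#4 (1,2) C  (was 3)
#5 (4,0) H  (was 0)
#6 (4,0) H  (was 0)
#7 (1,0) C  (was 2)

CLASS = CONFLICT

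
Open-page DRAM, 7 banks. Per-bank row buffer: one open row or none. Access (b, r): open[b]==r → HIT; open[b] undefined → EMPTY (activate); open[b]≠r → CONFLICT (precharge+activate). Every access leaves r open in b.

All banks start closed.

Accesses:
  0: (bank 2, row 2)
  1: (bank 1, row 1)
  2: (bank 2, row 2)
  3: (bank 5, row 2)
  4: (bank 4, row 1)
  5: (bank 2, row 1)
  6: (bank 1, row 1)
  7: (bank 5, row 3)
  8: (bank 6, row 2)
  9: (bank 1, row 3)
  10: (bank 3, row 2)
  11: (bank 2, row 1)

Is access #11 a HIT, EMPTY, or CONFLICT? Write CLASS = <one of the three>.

CLASS = HIT

  [0] b2 r2: no row ⇒ E
  [1] b1 r1: no row ⇒ E
  [2] b2 r2: had r2 ⇒ H
  [3] b5 r2: no row ⇒ E
  [4] b4 r1: no row ⇒ E
  [5] b2 r1: had r2 ⇒ C
  [6] b1 r1: had r1 ⇒ H
  [7] b5 r3: had r2 ⇒ C
  [8] b6 r2: no row ⇒ E
  [9] b1 r3: had r1 ⇒ C
  [10] b3 r2: no row ⇒ E
  [11] b2 r1: had r1 ⇒ H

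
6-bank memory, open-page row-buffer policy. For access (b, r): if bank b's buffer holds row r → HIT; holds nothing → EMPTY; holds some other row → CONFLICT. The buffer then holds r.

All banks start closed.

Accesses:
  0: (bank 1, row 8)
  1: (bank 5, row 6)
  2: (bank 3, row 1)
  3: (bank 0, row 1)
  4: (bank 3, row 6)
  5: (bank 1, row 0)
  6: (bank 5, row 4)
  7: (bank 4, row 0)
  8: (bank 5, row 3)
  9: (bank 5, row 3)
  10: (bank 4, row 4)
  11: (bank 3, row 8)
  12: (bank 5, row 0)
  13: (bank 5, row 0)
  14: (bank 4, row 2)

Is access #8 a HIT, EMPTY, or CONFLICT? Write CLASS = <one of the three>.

#0 (1,8) E
#1 (5,6) E
#2 (3,1) E
#3 (0,1) E
#4 (3,6) C  (was 1)
#5 (1,0) C  (was 8)
#6 (5,4) C  (was 6)
#7 (4,0) E
#8 (5,3) C  (was 4)
#9 (5,3) H  (was 3)
#10 (4,4) C  (was 0)
#11 (3,8) C  (was 6)
#12 (5,0) C  (was 3)
#13 (5,0) H  (was 0)
#14 (4,2) C  (was 4)

CLASS = CONFLICT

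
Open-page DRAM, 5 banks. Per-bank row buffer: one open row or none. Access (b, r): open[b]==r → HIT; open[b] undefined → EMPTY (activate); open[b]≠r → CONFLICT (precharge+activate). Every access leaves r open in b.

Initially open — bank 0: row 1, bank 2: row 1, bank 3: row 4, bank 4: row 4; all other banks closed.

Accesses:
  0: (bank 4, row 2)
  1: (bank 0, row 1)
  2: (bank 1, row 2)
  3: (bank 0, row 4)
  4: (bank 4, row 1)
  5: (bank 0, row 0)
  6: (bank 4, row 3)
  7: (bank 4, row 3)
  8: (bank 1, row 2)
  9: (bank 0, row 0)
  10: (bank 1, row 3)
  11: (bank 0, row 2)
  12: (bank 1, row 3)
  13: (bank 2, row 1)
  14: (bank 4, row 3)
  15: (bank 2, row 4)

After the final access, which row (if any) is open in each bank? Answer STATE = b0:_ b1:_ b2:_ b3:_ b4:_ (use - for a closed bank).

0: bank 4 row 2 — prev 4 → CONFLICT
1: bank 0 row 1 — prev 1 → HIT
2: bank 1 row 2 — prev None → EMPTY
3: bank 0 row 4 — prev 1 → CONFLICT
4: bank 4 row 1 — prev 2 → CONFLICT
5: bank 0 row 0 — prev 4 → CONFLICT
6: bank 4 row 3 — prev 1 → CONFLICT
7: bank 4 row 3 — prev 3 → HIT
8: bank 1 row 2 — prev 2 → HIT
9: bank 0 row 0 — prev 0 → HIT
10: bank 1 row 3 — prev 2 → CONFLICT
11: bank 0 row 2 — prev 0 → CONFLICT
12: bank 1 row 3 — prev 3 → HIT
13: bank 2 row 1 — prev 1 → HIT
14: bank 4 row 3 — prev 3 → HIT
15: bank 2 row 4 — prev 1 → CONFLICT

STATE = b0:2 b1:3 b2:4 b3:4 b4:3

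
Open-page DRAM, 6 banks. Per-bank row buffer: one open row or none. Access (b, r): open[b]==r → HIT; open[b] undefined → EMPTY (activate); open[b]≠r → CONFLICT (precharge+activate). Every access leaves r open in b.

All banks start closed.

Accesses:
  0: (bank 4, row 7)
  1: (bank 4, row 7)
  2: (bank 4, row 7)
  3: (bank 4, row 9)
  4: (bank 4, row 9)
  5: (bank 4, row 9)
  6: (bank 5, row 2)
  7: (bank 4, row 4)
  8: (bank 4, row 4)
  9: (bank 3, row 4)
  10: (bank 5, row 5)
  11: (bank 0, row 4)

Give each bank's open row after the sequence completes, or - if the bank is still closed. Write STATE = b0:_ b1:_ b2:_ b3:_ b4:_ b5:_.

STATE = b0:4 b1:- b2:- b3:4 b4:4 b5:5

step 0: bank4 None->7 [EMPTY]
step 1: bank4 7->7 [HIT]
step 2: bank4 7->7 [HIT]
step 3: bank4 7->9 [CONFLICT]
step 4: bank4 9->9 [HIT]
step 5: bank4 9->9 [HIT]
step 6: bank5 None->2 [EMPTY]
step 7: bank4 9->4 [CONFLICT]
step 8: bank4 4->4 [HIT]
step 9: bank3 None->4 [EMPTY]
step 10: bank5 2->5 [CONFLICT]
step 11: bank0 None->4 [EMPTY]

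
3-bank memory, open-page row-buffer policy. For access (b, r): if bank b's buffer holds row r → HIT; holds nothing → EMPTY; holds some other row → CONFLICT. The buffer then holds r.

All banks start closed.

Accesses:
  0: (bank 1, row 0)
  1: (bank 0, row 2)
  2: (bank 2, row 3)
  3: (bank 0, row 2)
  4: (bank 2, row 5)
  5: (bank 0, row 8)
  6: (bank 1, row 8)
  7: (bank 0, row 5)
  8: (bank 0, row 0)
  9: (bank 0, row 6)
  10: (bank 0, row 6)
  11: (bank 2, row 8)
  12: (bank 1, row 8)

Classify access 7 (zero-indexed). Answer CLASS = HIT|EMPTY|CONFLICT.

  [0] b1 r0: no row ⇒ E
  [1] b0 r2: no row ⇒ E
  [2] b2 r3: no row ⇒ E
  [3] b0 r2: had r2 ⇒ H
  [4] b2 r5: had r3 ⇒ C
  [5] b0 r8: had r2 ⇒ C
  [6] b1 r8: had r0 ⇒ C
  [7] b0 r5: had r8 ⇒ C
  [8] b0 r0: had r5 ⇒ C
  [9] b0 r6: had r0 ⇒ C
  [10] b0 r6: had r6 ⇒ H
  [11] b2 r8: had r5 ⇒ C
  [12] b1 r8: had r8 ⇒ H

CLASS = CONFLICT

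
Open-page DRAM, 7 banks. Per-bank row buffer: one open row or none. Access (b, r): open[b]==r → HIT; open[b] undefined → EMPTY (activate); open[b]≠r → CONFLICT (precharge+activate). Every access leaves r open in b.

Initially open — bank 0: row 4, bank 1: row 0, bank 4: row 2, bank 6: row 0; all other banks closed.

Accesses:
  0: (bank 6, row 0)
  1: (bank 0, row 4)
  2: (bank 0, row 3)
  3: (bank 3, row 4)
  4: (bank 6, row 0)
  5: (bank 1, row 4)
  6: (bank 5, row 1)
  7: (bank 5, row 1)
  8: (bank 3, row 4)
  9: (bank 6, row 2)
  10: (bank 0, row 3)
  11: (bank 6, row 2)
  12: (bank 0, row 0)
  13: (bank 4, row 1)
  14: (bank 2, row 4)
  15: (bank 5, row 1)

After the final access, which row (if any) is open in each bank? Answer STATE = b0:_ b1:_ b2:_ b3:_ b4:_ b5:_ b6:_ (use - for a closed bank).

STATE = b0:0 b1:4 b2:4 b3:4 b4:1 b5:1 b6:2

step 0: bank6 0->0 [HIT]
step 1: bank0 4->4 [HIT]
step 2: bank0 4->3 [CONFLICT]
step 3: bank3 None->4 [EMPTY]
step 4: bank6 0->0 [HIT]
step 5: bank1 0->4 [CONFLICT]
step 6: bank5 None->1 [EMPTY]
step 7: bank5 1->1 [HIT]
step 8: bank3 4->4 [HIT]
step 9: bank6 0->2 [CONFLICT]
step 10: bank0 3->3 [HIT]
step 11: bank6 2->2 [HIT]
step 12: bank0 3->0 [CONFLICT]
step 13: bank4 2->1 [CONFLICT]
step 14: bank2 None->4 [EMPTY]
step 15: bank5 1->1 [HIT]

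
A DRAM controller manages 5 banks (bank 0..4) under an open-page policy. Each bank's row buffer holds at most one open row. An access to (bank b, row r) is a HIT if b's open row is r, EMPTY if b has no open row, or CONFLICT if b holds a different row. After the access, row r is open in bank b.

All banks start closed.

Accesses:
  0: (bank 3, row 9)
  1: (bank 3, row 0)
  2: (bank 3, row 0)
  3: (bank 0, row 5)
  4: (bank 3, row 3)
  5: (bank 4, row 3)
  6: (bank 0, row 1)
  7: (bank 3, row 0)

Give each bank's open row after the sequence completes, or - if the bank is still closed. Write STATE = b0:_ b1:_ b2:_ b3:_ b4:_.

#0 (3,9) E
#1 (3,0) C  (was 9)
#2 (3,0) H  (was 0)
#3 (0,5) E
#4 (3,3) C  (was 0)
#5 (4,3) E
#6 (0,1) C  (was 5)
#7 (3,0) C  (was 3)

STATE = b0:1 b1:- b2:- b3:0 b4:3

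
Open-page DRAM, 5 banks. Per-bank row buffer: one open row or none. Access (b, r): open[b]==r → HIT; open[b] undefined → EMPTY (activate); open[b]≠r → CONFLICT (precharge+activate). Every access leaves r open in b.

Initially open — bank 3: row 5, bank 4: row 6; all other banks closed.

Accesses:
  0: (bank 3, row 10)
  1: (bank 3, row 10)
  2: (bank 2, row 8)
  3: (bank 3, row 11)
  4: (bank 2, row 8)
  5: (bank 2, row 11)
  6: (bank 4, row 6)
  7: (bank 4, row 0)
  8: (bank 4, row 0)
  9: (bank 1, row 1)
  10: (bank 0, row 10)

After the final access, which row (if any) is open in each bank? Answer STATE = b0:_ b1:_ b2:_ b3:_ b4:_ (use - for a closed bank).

STATE = b0:10 b1:1 b2:11 b3:11 b4:0

step 0: bank3 5->10 [CONFLICT]
step 1: bank3 10->10 [HIT]
step 2: bank2 None->8 [EMPTY]
step 3: bank3 10->11 [CONFLICT]
step 4: bank2 8->8 [HIT]
step 5: bank2 8->11 [CONFLICT]
step 6: bank4 6->6 [HIT]
step 7: bank4 6->0 [CONFLICT]
step 8: bank4 0->0 [HIT]
step 9: bank1 None->1 [EMPTY]
step 10: bank0 None->10 [EMPTY]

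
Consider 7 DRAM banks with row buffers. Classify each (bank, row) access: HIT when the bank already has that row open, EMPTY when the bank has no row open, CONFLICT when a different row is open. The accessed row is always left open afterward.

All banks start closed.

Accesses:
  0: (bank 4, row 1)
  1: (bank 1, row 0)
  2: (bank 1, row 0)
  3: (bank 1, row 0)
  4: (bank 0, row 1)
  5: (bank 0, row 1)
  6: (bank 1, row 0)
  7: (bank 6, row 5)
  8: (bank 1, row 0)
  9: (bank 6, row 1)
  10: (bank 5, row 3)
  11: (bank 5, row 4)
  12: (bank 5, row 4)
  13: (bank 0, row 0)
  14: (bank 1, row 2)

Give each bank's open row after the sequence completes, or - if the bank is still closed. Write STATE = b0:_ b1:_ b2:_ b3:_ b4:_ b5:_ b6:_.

  [0] b4 r1: no row ⇒ E
  [1] b1 r0: no row ⇒ E
  [2] b1 r0: had r0 ⇒ H
  [3] b1 r0: had r0 ⇒ H
  [4] b0 r1: no row ⇒ E
  [5] b0 r1: had r1 ⇒ H
  [6] b1 r0: had r0 ⇒ H
  [7] b6 r5: no row ⇒ E
  [8] b1 r0: had r0 ⇒ H
  [9] b6 r1: had r5 ⇒ C
  [10] b5 r3: no row ⇒ E
  [11] b5 r4: had r3 ⇒ C
  [12] b5 r4: had r4 ⇒ H
  [13] b0 r0: had r1 ⇒ C
  [14] b1 r2: had r0 ⇒ C

STATE = b0:0 b1:2 b2:- b3:- b4:1 b5:4 b6:1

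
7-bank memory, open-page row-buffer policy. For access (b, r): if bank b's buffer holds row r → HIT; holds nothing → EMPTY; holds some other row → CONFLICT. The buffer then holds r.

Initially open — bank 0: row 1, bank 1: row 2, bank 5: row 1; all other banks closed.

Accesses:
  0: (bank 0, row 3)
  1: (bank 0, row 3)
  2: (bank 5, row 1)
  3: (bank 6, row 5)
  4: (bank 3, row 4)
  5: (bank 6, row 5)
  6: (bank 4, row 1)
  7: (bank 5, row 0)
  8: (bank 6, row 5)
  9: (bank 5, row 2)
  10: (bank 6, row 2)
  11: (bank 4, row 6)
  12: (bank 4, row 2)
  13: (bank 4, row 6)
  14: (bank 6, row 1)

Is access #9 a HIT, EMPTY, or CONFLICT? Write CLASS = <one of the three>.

CLASS = CONFLICT

step 0: bank0 1->3 [CONFLICT]
step 1: bank0 3->3 [HIT]
step 2: bank5 1->1 [HIT]
step 3: bank6 None->5 [EMPTY]
step 4: bank3 None->4 [EMPTY]
step 5: bank6 5->5 [HIT]
step 6: bank4 None->1 [EMPTY]
step 7: bank5 1->0 [CONFLICT]
step 8: bank6 5->5 [HIT]
step 9: bank5 0->2 [CONFLICT]
step 10: bank6 5->2 [CONFLICT]
step 11: bank4 1->6 [CONFLICT]
step 12: bank4 6->2 [CONFLICT]
step 13: bank4 2->6 [CONFLICT]
step 14: bank6 2->1 [CONFLICT]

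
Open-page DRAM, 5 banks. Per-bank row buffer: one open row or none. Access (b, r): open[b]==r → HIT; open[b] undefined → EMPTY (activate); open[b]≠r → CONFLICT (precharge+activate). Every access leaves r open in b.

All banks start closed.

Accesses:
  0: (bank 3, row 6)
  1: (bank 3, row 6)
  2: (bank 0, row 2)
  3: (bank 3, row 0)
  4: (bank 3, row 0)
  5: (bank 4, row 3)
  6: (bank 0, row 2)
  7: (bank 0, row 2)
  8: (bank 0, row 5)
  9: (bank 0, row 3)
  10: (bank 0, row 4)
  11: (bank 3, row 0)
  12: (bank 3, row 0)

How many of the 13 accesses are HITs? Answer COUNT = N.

step 0: bank3 None->6 [EMPTY]
step 1: bank3 6->6 [HIT]
step 2: bank0 None->2 [EMPTY]
step 3: bank3 6->0 [CONFLICT]
step 4: bank3 0->0 [HIT]
step 5: bank4 None->3 [EMPTY]
step 6: bank0 2->2 [HIT]
step 7: bank0 2->2 [HIT]
step 8: bank0 2->5 [CONFLICT]
step 9: bank0 5->3 [CONFLICT]
step 10: bank0 3->4 [CONFLICT]
step 11: bank3 0->0 [HIT]
step 12: bank3 0->0 [HIT]

COUNT = 6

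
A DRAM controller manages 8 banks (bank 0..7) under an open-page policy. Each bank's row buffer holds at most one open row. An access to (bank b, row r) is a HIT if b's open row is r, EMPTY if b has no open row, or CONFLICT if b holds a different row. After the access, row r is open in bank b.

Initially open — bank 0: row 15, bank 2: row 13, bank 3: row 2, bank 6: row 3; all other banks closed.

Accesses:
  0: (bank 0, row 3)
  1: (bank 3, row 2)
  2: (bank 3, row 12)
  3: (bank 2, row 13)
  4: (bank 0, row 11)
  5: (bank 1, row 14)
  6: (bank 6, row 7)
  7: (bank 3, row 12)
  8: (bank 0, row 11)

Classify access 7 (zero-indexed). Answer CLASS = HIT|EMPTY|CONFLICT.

0: bank 0 row 3 — prev 15 → CONFLICT
1: bank 3 row 2 — prev 2 → HIT
2: bank 3 row 12 — prev 2 → CONFLICT
3: bank 2 row 13 — prev 13 → HIT
4: bank 0 row 11 — prev 3 → CONFLICT
5: bank 1 row 14 — prev None → EMPTY
6: bank 6 row 7 — prev 3 → CONFLICT
7: bank 3 row 12 — prev 12 → HIT
8: bank 0 row 11 — prev 11 → HIT

CLASS = HIT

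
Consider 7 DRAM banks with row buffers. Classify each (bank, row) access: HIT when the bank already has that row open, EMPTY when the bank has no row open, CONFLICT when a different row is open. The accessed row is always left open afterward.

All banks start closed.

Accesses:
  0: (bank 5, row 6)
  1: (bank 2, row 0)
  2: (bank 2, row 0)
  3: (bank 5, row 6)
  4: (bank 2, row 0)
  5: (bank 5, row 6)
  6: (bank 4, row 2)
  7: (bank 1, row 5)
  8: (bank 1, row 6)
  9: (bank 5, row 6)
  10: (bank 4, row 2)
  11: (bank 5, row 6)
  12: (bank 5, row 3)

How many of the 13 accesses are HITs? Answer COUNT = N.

COUNT = 7

step 0: bank5 None->6 [EMPTY]
step 1: bank2 None->0 [EMPTY]
step 2: bank2 0->0 [HIT]
step 3: bank5 6->6 [HIT]
step 4: bank2 0->0 [HIT]
step 5: bank5 6->6 [HIT]
step 6: bank4 None->2 [EMPTY]
step 7: bank1 None->5 [EMPTY]
step 8: bank1 5->6 [CONFLICT]
step 9: bank5 6->6 [HIT]
step 10: bank4 2->2 [HIT]
step 11: bank5 6->6 [HIT]
step 12: bank5 6->3 [CONFLICT]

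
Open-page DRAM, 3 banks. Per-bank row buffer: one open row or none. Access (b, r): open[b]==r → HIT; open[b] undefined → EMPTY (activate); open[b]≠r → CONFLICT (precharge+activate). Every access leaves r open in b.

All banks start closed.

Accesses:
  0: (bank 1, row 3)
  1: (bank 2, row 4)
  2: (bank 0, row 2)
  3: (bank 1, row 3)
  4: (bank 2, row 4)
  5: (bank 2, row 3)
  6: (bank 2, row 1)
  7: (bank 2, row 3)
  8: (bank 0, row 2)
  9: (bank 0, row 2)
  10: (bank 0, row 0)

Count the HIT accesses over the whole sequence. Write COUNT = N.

  [0] b1 r3: no row ⇒ E
  [1] b2 r4: no row ⇒ E
  [2] b0 r2: no row ⇒ E
  [3] b1 r3: had r3 ⇒ H
  [4] b2 r4: had r4 ⇒ H
  [5] b2 r3: had r4 ⇒ C
  [6] b2 r1: had r3 ⇒ C
  [7] b2 r3: had r1 ⇒ C
  [8] b0 r2: had r2 ⇒ H
  [9] b0 r2: had r2 ⇒ H
  [10] b0 r0: had r2 ⇒ C

COUNT = 4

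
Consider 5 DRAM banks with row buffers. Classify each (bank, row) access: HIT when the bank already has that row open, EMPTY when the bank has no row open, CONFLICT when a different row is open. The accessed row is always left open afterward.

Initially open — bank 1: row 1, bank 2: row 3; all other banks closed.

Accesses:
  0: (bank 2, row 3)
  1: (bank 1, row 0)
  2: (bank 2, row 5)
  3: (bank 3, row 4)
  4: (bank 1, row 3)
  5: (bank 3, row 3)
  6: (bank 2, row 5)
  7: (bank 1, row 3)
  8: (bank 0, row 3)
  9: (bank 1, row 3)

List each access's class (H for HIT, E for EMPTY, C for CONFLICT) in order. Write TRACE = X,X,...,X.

  [0] b2 r3: had r3 ⇒ H
  [1] b1 r0: had r1 ⇒ C
  [2] b2 r5: had r3 ⇒ C
  [3] b3 r4: no row ⇒ E
  [4] b1 r3: had r0 ⇒ C
  [5] b3 r3: had r4 ⇒ C
  [6] b2 r5: had r5 ⇒ H
  [7] b1 r3: had r3 ⇒ H
  [8] b0 r3: no row ⇒ E
  [9] b1 r3: had r3 ⇒ H

TRACE = H,C,C,E,C,C,H,H,E,H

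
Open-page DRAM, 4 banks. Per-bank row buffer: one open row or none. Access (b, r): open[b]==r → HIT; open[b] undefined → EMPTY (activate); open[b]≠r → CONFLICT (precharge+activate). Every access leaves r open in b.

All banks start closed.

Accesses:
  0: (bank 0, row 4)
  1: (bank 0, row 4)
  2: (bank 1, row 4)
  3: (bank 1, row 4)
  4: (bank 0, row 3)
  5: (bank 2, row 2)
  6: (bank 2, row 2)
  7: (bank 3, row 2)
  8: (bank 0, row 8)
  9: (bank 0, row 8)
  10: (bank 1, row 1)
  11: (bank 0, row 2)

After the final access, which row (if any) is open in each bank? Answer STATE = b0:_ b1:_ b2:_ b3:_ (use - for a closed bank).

step 0: bank0 None->4 [EMPTY]
step 1: bank0 4->4 [HIT]
step 2: bank1 None->4 [EMPTY]
step 3: bank1 4->4 [HIT]
step 4: bank0 4->3 [CONFLICT]
step 5: bank2 None->2 [EMPTY]
step 6: bank2 2->2 [HIT]
step 7: bank3 None->2 [EMPTY]
step 8: bank0 3->8 [CONFLICT]
step 9: bank0 8->8 [HIT]
step 10: bank1 4->1 [CONFLICT]
step 11: bank0 8->2 [CONFLICT]

STATE = b0:2 b1:1 b2:2 b3:2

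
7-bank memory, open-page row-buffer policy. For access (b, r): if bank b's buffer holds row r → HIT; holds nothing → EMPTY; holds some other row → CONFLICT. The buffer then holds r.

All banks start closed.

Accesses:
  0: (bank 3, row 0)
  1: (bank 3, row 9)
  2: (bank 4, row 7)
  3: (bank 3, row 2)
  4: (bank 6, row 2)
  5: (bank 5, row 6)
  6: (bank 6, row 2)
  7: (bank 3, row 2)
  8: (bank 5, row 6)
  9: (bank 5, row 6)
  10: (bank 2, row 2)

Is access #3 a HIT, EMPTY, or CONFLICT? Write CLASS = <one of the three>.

0: bank 3 row 0 — prev None → EMPTY
1: bank 3 row 9 — prev 0 → CONFLICT
2: bank 4 row 7 — prev None → EMPTY
3: bank 3 row 2 — prev 9 → CONFLICT
4: bank 6 row 2 — prev None → EMPTY
5: bank 5 row 6 — prev None → EMPTY
6: bank 6 row 2 — prev 2 → HIT
7: bank 3 row 2 — prev 2 → HIT
8: bank 5 row 6 — prev 6 → HIT
9: bank 5 row 6 — prev 6 → HIT
10: bank 2 row 2 — prev None → EMPTY

CLASS = CONFLICT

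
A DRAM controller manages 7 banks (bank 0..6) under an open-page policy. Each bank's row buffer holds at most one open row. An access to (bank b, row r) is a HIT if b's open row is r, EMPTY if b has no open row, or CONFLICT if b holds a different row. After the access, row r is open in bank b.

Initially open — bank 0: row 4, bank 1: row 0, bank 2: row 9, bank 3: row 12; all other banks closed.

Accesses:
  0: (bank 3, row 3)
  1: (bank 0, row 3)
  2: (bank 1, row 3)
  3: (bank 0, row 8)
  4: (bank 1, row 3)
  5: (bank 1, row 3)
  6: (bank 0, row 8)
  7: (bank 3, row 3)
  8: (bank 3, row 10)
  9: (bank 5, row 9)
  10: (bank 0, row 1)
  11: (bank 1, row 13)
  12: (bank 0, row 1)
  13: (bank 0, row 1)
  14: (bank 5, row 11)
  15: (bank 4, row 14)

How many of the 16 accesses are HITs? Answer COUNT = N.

COUNT = 6

step 0: bank3 12->3 [CONFLICT]
step 1: bank0 4->3 [CONFLICT]
step 2: bank1 0->3 [CONFLICT]
step 3: bank0 3->8 [CONFLICT]
step 4: bank1 3->3 [HIT]
step 5: bank1 3->3 [HIT]
step 6: bank0 8->8 [HIT]
step 7: bank3 3->3 [HIT]
step 8: bank3 3->10 [CONFLICT]
step 9: bank5 None->9 [EMPTY]
step 10: bank0 8->1 [CONFLICT]
step 11: bank1 3->13 [CONFLICT]
step 12: bank0 1->1 [HIT]
step 13: bank0 1->1 [HIT]
step 14: bank5 9->11 [CONFLICT]
step 15: bank4 None->14 [EMPTY]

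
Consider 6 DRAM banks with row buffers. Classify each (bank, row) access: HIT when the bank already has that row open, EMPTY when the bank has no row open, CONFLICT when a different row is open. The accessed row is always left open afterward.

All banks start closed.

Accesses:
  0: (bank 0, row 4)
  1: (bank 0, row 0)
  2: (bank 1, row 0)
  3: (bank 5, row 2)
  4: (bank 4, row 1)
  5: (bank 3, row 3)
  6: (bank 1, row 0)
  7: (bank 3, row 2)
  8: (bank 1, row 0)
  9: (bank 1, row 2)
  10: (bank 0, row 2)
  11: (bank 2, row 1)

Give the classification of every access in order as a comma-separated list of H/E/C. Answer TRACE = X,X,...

  [0] b0 r4: no row ⇒ E
  [1] b0 r0: had r4 ⇒ C
  [2] b1 r0: no row ⇒ E
  [3] b5 r2: no row ⇒ E
  [4] b4 r1: no row ⇒ E
  [5] b3 r3: no row ⇒ E
  [6] b1 r0: had r0 ⇒ H
  [7] b3 r2: had r3 ⇒ C
  [8] b1 r0: had r0 ⇒ H
  [9] b1 r2: had r0 ⇒ C
  [10] b0 r2: had r0 ⇒ C
  [11] b2 r1: no row ⇒ E

TRACE = E,C,E,E,E,E,H,C,H,C,C,E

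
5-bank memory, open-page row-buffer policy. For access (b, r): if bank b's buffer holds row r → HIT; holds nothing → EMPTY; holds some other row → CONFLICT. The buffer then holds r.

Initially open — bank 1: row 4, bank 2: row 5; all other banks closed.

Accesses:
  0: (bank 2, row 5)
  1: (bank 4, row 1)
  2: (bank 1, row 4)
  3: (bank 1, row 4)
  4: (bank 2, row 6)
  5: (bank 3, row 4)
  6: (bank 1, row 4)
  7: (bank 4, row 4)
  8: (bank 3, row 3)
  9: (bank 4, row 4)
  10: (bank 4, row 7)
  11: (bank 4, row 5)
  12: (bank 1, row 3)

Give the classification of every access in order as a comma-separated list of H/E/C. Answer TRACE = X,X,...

TRACE = H,E,H,H,C,E,H,C,C,H,C,C,C

#0 (2,5) H  (was 5)
#1 (4,1) E
#2 (1,4) H  (was 4)
#3 (1,4) H  (was 4)
#4 (2,6) C  (was 5)
#5 (3,4) E
#6 (1,4) H  (was 4)
#7 (4,4) C  (was 1)
#8 (3,3) C  (was 4)
#9 (4,4) H  (was 4)
#10 (4,7) C  (was 4)
#11 (4,5) C  (was 7)
#12 (1,3) C  (was 4)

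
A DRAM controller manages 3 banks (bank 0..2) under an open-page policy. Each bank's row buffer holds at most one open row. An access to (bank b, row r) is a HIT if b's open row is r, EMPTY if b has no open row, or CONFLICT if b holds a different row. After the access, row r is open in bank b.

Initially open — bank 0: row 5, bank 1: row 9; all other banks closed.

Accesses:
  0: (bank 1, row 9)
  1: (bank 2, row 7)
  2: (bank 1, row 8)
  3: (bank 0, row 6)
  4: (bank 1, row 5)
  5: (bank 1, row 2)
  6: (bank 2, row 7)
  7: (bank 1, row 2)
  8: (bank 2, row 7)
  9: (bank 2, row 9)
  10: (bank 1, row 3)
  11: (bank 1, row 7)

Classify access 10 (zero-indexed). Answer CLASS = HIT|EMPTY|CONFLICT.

  [0] b1 r9: had r9 ⇒ H
  [1] b2 r7: no row ⇒ E
  [2] b1 r8: had r9 ⇒ C
  [3] b0 r6: had r5 ⇒ C
  [4] b1 r5: had r8 ⇒ C
  [5] b1 r2: had r5 ⇒ C
  [6] b2 r7: had r7 ⇒ H
  [7] b1 r2: had r2 ⇒ H
  [8] b2 r7: had r7 ⇒ H
  [9] b2 r9: had r7 ⇒ C
  [10] b1 r3: had r2 ⇒ C
  [11] b1 r7: had r3 ⇒ C

CLASS = CONFLICT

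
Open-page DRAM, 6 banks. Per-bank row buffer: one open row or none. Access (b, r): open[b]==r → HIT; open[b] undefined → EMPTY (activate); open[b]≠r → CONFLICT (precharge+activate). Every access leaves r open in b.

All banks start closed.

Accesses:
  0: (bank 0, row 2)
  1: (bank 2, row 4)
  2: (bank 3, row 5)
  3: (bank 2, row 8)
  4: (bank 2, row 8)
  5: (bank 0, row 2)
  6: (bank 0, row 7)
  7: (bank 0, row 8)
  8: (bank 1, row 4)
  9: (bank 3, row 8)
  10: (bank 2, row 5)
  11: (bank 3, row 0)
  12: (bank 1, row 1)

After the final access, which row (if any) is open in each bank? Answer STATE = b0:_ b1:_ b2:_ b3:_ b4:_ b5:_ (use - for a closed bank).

STATE = b0:8 b1:1 b2:5 b3:0 b4:- b5:-

#0 (0,2) E
#1 (2,4) E
#2 (3,5) E
#3 (2,8) C  (was 4)
#4 (2,8) H  (was 8)
#5 (0,2) H  (was 2)
#6 (0,7) C  (was 2)
#7 (0,8) C  (was 7)
#8 (1,4) E
#9 (3,8) C  (was 5)
#10 (2,5) C  (was 8)
#11 (3,0) C  (was 8)
#12 (1,1) C  (was 4)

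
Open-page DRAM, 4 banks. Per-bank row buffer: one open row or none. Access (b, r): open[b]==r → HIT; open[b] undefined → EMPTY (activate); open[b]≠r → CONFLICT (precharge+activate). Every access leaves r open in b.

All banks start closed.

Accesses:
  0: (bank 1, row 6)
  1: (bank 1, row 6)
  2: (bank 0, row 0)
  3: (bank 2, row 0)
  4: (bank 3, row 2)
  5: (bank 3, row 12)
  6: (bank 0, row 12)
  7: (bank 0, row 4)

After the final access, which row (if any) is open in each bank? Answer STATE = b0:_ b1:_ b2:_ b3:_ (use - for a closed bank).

STATE = b0:4 b1:6 b2:0 b3:12

#0 (1,6) E
#1 (1,6) H  (was 6)
#2 (0,0) E
#3 (2,0) E
#4 (3,2) E
#5 (3,12) C  (was 2)
#6 (0,12) C  (was 0)
#7 (0,4) C  (was 12)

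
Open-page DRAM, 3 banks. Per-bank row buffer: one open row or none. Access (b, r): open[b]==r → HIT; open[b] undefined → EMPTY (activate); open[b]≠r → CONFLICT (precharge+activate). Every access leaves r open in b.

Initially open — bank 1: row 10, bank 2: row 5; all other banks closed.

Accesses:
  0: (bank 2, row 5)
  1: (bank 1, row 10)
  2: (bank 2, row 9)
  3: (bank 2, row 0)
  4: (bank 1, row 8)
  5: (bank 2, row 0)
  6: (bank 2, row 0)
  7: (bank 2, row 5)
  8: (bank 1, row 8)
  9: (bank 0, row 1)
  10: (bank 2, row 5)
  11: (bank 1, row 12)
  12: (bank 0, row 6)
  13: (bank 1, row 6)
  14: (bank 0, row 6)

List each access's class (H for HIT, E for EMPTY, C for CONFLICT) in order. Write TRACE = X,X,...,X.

step 0: bank2 5->5 [HIT]
step 1: bank1 10->10 [HIT]
step 2: bank2 5->9 [CONFLICT]
step 3: bank2 9->0 [CONFLICT]
step 4: bank1 10->8 [CONFLICT]
step 5: bank2 0->0 [HIT]
step 6: bank2 0->0 [HIT]
step 7: bank2 0->5 [CONFLICT]
step 8: bank1 8->8 [HIT]
step 9: bank0 None->1 [EMPTY]
step 10: bank2 5->5 [HIT]
step 11: bank1 8->12 [CONFLICT]
step 12: bank0 1->6 [CONFLICT]
step 13: bank1 12->6 [CONFLICT]
step 14: bank0 6->6 [HIT]

TRACE = H,H,C,C,C,H,H,C,H,E,H,C,C,C,H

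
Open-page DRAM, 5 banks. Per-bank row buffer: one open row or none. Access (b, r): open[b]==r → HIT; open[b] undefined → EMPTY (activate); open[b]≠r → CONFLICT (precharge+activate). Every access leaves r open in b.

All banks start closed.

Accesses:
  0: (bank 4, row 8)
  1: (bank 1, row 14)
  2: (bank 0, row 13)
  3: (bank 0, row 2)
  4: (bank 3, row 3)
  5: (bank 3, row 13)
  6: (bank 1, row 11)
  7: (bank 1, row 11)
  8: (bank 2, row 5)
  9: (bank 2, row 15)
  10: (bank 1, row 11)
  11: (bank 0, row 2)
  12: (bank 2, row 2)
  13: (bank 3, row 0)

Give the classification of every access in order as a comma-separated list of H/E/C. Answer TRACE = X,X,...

TRACE = E,E,E,C,E,C,C,H,E,C,H,H,C,C

step 0: bank4 None->8 [EMPTY]
step 1: bank1 None->14 [EMPTY]
step 2: bank0 None->13 [EMPTY]
step 3: bank0 13->2 [CONFLICT]
step 4: bank3 None->3 [EMPTY]
step 5: bank3 3->13 [CONFLICT]
step 6: bank1 14->11 [CONFLICT]
step 7: bank1 11->11 [HIT]
step 8: bank2 None->5 [EMPTY]
step 9: bank2 5->15 [CONFLICT]
step 10: bank1 11->11 [HIT]
step 11: bank0 2->2 [HIT]
step 12: bank2 15->2 [CONFLICT]
step 13: bank3 13->0 [CONFLICT]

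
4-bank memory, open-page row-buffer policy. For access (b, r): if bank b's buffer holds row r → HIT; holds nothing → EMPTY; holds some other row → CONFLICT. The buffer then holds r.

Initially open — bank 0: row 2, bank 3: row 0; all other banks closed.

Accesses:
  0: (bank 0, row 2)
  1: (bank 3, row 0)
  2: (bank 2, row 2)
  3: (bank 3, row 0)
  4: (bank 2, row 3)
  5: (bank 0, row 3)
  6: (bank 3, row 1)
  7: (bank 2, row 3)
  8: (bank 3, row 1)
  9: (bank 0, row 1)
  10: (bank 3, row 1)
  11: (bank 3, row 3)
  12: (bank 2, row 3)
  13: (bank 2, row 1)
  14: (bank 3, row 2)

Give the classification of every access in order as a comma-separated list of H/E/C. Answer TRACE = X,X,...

TRACE = H,H,E,H,C,C,C,H,H,C,H,C,H,C,C

  [0] b0 r2: had r2 ⇒ H
  [1] b3 r0: had r0 ⇒ H
  [2] b2 r2: no row ⇒ E
  [3] b3 r0: had r0 ⇒ H
  [4] b2 r3: had r2 ⇒ C
  [5] b0 r3: had r2 ⇒ C
  [6] b3 r1: had r0 ⇒ C
  [7] b2 r3: had r3 ⇒ H
  [8] b3 r1: had r1 ⇒ H
  [9] b0 r1: had r3 ⇒ C
  [10] b3 r1: had r1 ⇒ H
  [11] b3 r3: had r1 ⇒ C
  [12] b2 r3: had r3 ⇒ H
  [13] b2 r1: had r3 ⇒ C
  [14] b3 r2: had r3 ⇒ C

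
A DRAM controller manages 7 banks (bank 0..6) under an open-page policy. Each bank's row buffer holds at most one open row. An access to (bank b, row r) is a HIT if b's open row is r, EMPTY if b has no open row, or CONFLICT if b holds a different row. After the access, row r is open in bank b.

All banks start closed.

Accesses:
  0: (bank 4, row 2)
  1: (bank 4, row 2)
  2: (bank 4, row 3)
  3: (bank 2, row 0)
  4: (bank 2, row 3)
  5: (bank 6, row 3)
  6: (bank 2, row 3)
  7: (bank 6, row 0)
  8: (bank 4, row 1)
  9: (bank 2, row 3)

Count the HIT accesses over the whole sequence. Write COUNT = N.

COUNT = 3

step 0: bank4 None->2 [EMPTY]
step 1: bank4 2->2 [HIT]
step 2: bank4 2->3 [CONFLICT]
step 3: bank2 None->0 [EMPTY]
step 4: bank2 0->3 [CONFLICT]
step 5: bank6 None->3 [EMPTY]
step 6: bank2 3->3 [HIT]
step 7: bank6 3->0 [CONFLICT]
step 8: bank4 3->1 [CONFLICT]
step 9: bank2 3->3 [HIT]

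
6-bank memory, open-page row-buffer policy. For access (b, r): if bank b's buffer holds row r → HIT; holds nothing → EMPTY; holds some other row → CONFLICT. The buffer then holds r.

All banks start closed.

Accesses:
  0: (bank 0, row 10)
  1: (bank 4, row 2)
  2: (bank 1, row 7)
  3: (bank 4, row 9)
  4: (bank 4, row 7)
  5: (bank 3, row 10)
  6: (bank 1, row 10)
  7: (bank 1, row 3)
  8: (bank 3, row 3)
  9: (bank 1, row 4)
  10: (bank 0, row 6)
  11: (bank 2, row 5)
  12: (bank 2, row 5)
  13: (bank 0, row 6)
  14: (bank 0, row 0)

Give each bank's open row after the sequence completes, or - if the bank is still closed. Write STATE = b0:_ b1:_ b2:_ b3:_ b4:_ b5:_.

STATE = b0:0 b1:4 b2:5 b3:3 b4:7 b5:-

0: bank 0 row 10 — prev None → EMPTY
1: bank 4 row 2 — prev None → EMPTY
2: bank 1 row 7 — prev None → EMPTY
3: bank 4 row 9 — prev 2 → CONFLICT
4: bank 4 row 7 — prev 9 → CONFLICT
5: bank 3 row 10 — prev None → EMPTY
6: bank 1 row 10 — prev 7 → CONFLICT
7: bank 1 row 3 — prev 10 → CONFLICT
8: bank 3 row 3 — prev 10 → CONFLICT
9: bank 1 row 4 — prev 3 → CONFLICT
10: bank 0 row 6 — prev 10 → CONFLICT
11: bank 2 row 5 — prev None → EMPTY
12: bank 2 row 5 — prev 5 → HIT
13: bank 0 row 6 — prev 6 → HIT
14: bank 0 row 0 — prev 6 → CONFLICT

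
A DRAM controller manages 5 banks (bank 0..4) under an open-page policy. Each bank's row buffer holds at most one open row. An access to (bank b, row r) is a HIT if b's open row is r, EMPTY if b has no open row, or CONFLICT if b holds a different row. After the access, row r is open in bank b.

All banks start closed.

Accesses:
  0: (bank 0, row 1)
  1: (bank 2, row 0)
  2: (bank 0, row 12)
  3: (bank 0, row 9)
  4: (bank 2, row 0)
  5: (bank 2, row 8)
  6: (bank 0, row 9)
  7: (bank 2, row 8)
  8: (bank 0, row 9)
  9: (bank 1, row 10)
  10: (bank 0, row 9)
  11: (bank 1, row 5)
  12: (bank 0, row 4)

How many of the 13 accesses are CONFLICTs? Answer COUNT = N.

COUNT = 5

step 0: bank0 None->1 [EMPTY]
step 1: bank2 None->0 [EMPTY]
step 2: bank0 1->12 [CONFLICT]
step 3: bank0 12->9 [CONFLICT]
step 4: bank2 0->0 [HIT]
step 5: bank2 0->8 [CONFLICT]
step 6: bank0 9->9 [HIT]
step 7: bank2 8->8 [HIT]
step 8: bank0 9->9 [HIT]
step 9: bank1 None->10 [EMPTY]
step 10: bank0 9->9 [HIT]
step 11: bank1 10->5 [CONFLICT]
step 12: bank0 9->4 [CONFLICT]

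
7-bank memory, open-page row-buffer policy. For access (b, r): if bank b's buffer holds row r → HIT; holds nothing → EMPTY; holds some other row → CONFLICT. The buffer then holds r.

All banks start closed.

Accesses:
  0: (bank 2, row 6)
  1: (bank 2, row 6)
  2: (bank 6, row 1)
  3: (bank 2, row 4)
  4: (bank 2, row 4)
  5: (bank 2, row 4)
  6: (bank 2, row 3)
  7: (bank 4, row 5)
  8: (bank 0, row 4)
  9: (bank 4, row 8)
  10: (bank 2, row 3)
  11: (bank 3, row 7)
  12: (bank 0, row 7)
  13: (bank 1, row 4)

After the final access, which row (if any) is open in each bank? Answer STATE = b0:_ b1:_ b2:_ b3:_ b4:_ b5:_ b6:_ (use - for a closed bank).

0: bank 2 row 6 — prev None → EMPTY
1: bank 2 row 6 — prev 6 → HIT
2: bank 6 row 1 — prev None → EMPTY
3: bank 2 row 4 — prev 6 → CONFLICT
4: bank 2 row 4 — prev 4 → HIT
5: bank 2 row 4 — prev 4 → HIT
6: bank 2 row 3 — prev 4 → CONFLICT
7: bank 4 row 5 — prev None → EMPTY
8: bank 0 row 4 — prev None → EMPTY
9: bank 4 row 8 — prev 5 → CONFLICT
10: bank 2 row 3 — prev 3 → HIT
11: bank 3 row 7 — prev None → EMPTY
12: bank 0 row 7 — prev 4 → CONFLICT
13: bank 1 row 4 — prev None → EMPTY

STATE = b0:7 b1:4 b2:3 b3:7 b4:8 b5:- b6:1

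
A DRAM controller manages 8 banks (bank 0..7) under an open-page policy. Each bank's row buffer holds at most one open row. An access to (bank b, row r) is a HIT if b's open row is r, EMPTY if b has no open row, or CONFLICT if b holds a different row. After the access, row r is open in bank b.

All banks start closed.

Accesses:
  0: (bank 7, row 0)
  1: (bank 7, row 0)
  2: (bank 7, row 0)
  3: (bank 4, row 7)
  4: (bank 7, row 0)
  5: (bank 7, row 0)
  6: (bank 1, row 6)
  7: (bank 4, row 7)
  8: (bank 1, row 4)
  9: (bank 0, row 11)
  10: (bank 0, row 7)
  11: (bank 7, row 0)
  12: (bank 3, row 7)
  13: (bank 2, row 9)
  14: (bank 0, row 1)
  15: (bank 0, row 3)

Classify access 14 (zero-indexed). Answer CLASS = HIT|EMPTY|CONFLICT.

CLASS = CONFLICT

  [0] b7 r0: no row ⇒ E
  [1] b7 r0: had r0 ⇒ H
  [2] b7 r0: had r0 ⇒ H
  [3] b4 r7: no row ⇒ E
  [4] b7 r0: had r0 ⇒ H
  [5] b7 r0: had r0 ⇒ H
  [6] b1 r6: no row ⇒ E
  [7] b4 r7: had r7 ⇒ H
  [8] b1 r4: had r6 ⇒ C
  [9] b0 r11: no row ⇒ E
  [10] b0 r7: had r11 ⇒ C
  [11] b7 r0: had r0 ⇒ H
  [12] b3 r7: no row ⇒ E
  [13] b2 r9: no row ⇒ E
  [14] b0 r1: had r7 ⇒ C
  [15] b0 r3: had r1 ⇒ C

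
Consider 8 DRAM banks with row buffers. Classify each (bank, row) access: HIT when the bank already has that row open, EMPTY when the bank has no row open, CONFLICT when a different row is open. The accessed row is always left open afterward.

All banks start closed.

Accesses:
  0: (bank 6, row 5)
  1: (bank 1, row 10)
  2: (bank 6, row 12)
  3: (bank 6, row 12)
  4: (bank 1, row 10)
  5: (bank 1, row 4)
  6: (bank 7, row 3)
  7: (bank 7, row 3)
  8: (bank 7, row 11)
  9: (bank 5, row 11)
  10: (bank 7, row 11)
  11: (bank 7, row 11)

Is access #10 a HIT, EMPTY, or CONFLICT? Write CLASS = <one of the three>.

0: bank 6 row 5 — prev None → EMPTY
1: bank 1 row 10 — prev None → EMPTY
2: bank 6 row 12 — prev 5 → CONFLICT
3: bank 6 row 12 — prev 12 → HIT
4: bank 1 row 10 — prev 10 → HIT
5: bank 1 row 4 — prev 10 → CONFLICT
6: bank 7 row 3 — prev None → EMPTY
7: bank 7 row 3 — prev 3 → HIT
8: bank 7 row 11 — prev 3 → CONFLICT
9: bank 5 row 11 — prev None → EMPTY
10: bank 7 row 11 — prev 11 → HIT
11: bank 7 row 11 — prev 11 → HIT

CLASS = HIT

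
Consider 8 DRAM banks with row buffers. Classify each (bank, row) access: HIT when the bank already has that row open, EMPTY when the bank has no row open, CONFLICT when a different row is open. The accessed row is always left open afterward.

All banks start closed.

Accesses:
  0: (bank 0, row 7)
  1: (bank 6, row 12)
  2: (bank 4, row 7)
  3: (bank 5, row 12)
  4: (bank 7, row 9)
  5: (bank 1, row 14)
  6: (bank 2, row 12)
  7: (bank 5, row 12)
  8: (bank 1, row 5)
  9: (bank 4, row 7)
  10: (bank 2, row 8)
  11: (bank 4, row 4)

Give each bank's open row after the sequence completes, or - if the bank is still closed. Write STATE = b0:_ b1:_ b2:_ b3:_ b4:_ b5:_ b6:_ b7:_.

STATE = b0:7 b1:5 b2:8 b3:- b4:4 b5:12 b6:12 b7:9

step 0: bank0 None->7 [EMPTY]
step 1: bank6 None->12 [EMPTY]
step 2: bank4 None->7 [EMPTY]
step 3: bank5 None->12 [EMPTY]
step 4: bank7 None->9 [EMPTY]
step 5: bank1 None->14 [EMPTY]
step 6: bank2 None->12 [EMPTY]
step 7: bank5 12->12 [HIT]
step 8: bank1 14->5 [CONFLICT]
step 9: bank4 7->7 [HIT]
step 10: bank2 12->8 [CONFLICT]
step 11: bank4 7->4 [CONFLICT]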